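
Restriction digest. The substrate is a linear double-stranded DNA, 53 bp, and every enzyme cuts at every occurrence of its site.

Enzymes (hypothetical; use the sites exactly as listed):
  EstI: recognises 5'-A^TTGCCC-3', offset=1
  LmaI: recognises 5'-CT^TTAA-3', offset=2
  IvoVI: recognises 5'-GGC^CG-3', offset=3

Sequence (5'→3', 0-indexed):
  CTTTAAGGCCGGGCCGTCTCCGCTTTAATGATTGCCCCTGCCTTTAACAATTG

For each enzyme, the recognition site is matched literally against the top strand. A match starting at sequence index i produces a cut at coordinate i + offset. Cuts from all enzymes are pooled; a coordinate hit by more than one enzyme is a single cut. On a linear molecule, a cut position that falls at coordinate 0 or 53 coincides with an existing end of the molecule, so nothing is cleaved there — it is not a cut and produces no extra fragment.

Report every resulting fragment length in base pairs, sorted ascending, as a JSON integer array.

[2,5,7,7,10,10,12]

Scan for sites:
  EstI (ATTGCCC, off=1): starts [30] → cuts [31]
  LmaI (CTTTAA, off=2): starts [0, 22, 41] → cuts [2, 24, 43]
  IvoVI (GGCCG, off=3): starts [6, 11] → cuts [9, 14]

Pooled cuts: [2, 9, 14, 24, 31, 43]

Fragments:
  [0,2): 2 bp
  [2,9): 7 bp
  [9,14): 5 bp
  [14,24): 10 bp
  [24,31): 7 bp
  [31,43): 12 bp
  [43,53): 10 bp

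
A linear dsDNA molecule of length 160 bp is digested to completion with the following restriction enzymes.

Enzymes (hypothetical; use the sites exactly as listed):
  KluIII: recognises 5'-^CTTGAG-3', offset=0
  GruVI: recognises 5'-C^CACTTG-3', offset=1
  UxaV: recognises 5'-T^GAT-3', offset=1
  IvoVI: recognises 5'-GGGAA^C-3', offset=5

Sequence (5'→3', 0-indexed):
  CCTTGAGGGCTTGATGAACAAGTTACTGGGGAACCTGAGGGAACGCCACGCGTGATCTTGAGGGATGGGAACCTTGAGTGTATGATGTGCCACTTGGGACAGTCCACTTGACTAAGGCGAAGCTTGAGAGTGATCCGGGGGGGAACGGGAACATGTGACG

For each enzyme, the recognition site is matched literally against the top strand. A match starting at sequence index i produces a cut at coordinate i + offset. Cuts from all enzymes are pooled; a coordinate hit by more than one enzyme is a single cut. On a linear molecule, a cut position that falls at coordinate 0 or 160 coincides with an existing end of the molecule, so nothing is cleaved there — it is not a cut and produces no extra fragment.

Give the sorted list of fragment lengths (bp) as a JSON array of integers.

[1,1,3,6,7,9,9,10,10,11,11,14,14,15,18,21]

Per-enzyme occurrences:
  KluIII CTTGAG/0: at [1, 56, 72, 122] ⇒ [1, 56, 72, 122]
  GruVI CCACTTG/1: at [89, 103] ⇒ [90, 104]
  UxaV TGAT/1: at [11, 52, 82, 130] ⇒ [12, 53, 83, 131]
  IvoVI GGGAAC/5: at [28, 38, 66, 140, 146] ⇒ [33, 43, 71, 145, 151]

All cut coordinates (distinct, sorted): [1, 12, 33, 43, 53, 56, 71, 72, 83, 90, 104, 122, 131, 145, 151]

Fragments:
  [0,1): 1 bp
  [1,12): 11 bp
  [12,33): 21 bp
  [33,43): 10 bp
  [43,53): 10 bp
  [53,56): 3 bp
  [56,71): 15 bp
  [71,72): 1 bp
  [72,83): 11 bp
  [83,90): 7 bp
  [90,104): 14 bp
  [104,122): 18 bp
  [122,131): 9 bp
  [131,145): 14 bp
  [145,151): 6 bp
  [151,160): 9 bp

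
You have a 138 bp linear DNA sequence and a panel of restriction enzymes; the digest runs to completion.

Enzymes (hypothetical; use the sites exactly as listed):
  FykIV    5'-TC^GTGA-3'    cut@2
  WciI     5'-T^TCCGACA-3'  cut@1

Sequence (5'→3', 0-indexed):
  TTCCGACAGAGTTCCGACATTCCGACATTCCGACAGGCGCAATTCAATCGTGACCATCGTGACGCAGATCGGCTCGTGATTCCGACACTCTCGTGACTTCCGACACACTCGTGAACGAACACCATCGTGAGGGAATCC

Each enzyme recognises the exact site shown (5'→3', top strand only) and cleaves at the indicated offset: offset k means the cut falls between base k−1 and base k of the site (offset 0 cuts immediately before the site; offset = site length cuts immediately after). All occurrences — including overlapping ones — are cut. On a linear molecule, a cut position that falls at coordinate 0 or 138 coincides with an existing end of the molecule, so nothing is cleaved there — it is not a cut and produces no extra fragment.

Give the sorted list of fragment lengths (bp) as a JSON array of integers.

[1,5,6,8,8,9,11,12,12,12,16,17,21]

Scan for sites:
  FykIV TCGTGA/2: at [47, 56, 73, 90, 108, 124] ⇒ [49, 58, 75, 92, 110, 126]
  WciI TTCCGACA/1: at [0, 11, 19, 27, 79, 97] ⇒ [1, 12, 20, 28, 80, 98]

Pooled cuts: [1, 12, 20, 28, 49, 58, 75, 80, 92, 98, 110, 126]

Fragment lengths:
  [0,1): 1 bp
  [1,12): 11 bp
  [12,20): 8 bp
  [20,28): 8 bp
  [28,49): 21 bp
  [49,58): 9 bp
  [58,75): 17 bp
  [75,80): 5 bp
  [80,92): 12 bp
  [92,98): 6 bp
  [98,110): 12 bp
  [110,126): 16 bp
  [126,138): 12 bp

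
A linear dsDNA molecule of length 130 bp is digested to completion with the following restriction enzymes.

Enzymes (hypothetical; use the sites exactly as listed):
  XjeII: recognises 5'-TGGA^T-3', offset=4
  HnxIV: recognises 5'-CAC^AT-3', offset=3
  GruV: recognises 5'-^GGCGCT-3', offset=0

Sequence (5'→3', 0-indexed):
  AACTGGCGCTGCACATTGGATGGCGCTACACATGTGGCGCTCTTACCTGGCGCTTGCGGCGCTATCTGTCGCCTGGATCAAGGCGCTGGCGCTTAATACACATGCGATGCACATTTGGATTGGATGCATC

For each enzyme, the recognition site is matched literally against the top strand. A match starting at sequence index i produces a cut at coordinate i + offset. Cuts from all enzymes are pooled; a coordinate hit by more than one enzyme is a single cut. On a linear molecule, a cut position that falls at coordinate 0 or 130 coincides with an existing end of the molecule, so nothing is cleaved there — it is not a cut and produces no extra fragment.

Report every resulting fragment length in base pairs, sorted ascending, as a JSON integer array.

Per-enzyme occurrences:
  XjeII (TGGAT, off=4): starts [16, 73, 115, 120] → cuts [20, 77, 119, 124]
  HnxIV (CACAT, off=3): starts [11, 28, 98, 109] → cuts [14, 31, 101, 112]
  GruV (GGCGCT, off=0): starts [4, 21, 35, 48, 57, 81, 87] → cuts [4, 21, 35, 48, 57, 81, 87]

Pooled cuts: [4, 14, 20, 21, 31, 35, 48, 57, 77, 81, 87, 101, 112, 119, 124]

Fragments:
  [0,4): 4 bp
  [4,14): 10 bp
  [14,20): 6 bp
  [20,21): 1 bp
  [21,31): 10 bp
  [31,35): 4 bp
  [35,48): 13 bp
  [48,57): 9 bp
  [57,77): 20 bp
  [77,81): 4 bp
  [81,87): 6 bp
  [87,101): 14 bp
  [101,112): 11 bp
  [112,119): 7 bp
  [119,124): 5 bp
  [124,130): 6 bp

[1,4,4,4,5,6,6,6,7,9,10,10,11,13,14,20]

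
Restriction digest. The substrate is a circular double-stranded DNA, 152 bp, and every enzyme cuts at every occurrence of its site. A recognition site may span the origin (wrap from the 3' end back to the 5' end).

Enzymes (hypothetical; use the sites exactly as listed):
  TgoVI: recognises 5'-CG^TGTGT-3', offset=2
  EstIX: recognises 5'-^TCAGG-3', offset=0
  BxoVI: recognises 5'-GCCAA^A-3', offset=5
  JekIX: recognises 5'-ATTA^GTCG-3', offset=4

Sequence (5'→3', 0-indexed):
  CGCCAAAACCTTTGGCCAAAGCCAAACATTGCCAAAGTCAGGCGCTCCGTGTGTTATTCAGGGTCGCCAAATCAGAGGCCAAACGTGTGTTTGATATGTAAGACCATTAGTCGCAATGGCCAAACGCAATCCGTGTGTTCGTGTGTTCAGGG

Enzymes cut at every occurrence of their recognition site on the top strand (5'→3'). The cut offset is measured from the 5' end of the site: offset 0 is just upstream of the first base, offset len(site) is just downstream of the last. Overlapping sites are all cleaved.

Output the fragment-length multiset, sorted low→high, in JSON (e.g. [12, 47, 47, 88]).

[2,3,5,6,8,8,10,10,12,12,12,13,13,14,24]

Per-enzyme occurrences:
  TgoVI CGTGTGT/2: at [47, 83, 131, 139] ⇒ [49, 85, 133, 141]
  EstIX TCAGG/0: at [37, 57, 146] ⇒ [37, 57, 146]
  BxoVI GCCAAA/5: at [1, 14, 20, 30, 65, 77, 118] ⇒ [6, 19, 25, 35, 70, 82, 123]
  JekIX ATTAGTCG/4: at [105] ⇒ [109]

All cut coordinates (distinct, sorted): [6, 19, 25, 35, 37, 49, 57, 70, 82, 85, 109, 123, 133, 141, 146]

Fragment lengths:
  6→19: 13 bp
  19→25: 6 bp
  25→35: 10 bp
  35→37: 2 bp
  37→49: 12 bp
  49→57: 8 bp
  57→70: 13 bp
  70→82: 12 bp
  82→85: 3 bp
  85→109: 24 bp
  109→123: 14 bp
  123→133: 10 bp
  133→141: 8 bp
  141→146: 5 bp
  146→6 (wrap): 152-146+6 = 12 bp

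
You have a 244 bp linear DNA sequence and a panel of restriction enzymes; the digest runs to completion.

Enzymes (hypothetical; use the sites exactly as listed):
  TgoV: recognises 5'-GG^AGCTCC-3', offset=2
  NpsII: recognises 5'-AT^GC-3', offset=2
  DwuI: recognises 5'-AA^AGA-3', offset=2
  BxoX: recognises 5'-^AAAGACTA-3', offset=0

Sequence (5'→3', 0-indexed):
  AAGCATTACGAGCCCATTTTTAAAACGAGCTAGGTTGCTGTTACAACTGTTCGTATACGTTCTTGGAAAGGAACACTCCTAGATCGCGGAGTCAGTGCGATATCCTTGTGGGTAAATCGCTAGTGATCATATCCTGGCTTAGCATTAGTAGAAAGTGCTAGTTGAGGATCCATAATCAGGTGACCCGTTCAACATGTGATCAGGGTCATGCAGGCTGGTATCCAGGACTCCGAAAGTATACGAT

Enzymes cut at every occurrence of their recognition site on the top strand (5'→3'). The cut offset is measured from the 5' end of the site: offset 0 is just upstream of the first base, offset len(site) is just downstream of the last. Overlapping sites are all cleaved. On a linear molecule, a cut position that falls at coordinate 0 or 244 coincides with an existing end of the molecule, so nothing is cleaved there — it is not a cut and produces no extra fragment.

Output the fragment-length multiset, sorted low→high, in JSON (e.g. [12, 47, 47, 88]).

[35,209]

Scan for sites:
  TgoV (GGAGCTCC, off=2): no sites
  NpsII (ATGC, off=2): starts [207] → cuts [209]
  DwuI (AAAGA, off=2): no sites
  BxoX (AAAGACTA, off=0): no sites

Pooled cuts: [209]

Fragment lengths:
  [0,209): 209 bp
  [209,244): 35 bp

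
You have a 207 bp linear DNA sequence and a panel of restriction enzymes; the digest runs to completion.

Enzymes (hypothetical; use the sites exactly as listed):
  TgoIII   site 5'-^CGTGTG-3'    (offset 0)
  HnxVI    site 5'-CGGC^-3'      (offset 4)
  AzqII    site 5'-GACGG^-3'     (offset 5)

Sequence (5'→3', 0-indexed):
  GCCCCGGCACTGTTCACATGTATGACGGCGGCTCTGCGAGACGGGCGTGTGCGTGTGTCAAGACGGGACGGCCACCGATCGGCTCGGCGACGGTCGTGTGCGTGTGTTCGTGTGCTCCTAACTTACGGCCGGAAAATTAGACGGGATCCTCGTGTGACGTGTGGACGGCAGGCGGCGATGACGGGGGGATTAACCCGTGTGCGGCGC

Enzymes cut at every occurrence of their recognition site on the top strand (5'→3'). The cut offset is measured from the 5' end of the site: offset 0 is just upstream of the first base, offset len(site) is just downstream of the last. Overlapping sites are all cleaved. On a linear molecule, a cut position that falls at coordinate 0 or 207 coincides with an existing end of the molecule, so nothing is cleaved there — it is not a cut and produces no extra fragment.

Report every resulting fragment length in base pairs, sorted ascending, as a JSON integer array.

[1,1,1,1,1,2,3,5,5,5,6,6,6,7,7,8,8,8,10,11,11,11,12,15,15,20,21]

Per-enzyme occurrences:
  TgoIII (CGTGTG, off=0): starts [45, 51, 94, 100, 108, 150, 157, 195] → cuts [45, 51, 94, 100, 108, 150, 157, 195]
  HnxVI (CGGC, off=4): starts [4, 25, 28, 68, 79, 84, 125, 165, 172, 201] → cuts [8, 29, 32, 72, 83, 88, 129, 169, 176, 205]
  AzqII (GACGG, off=5): starts [23, 39, 61, 66, 88, 139, 163, 179] → cuts [28, 44, 66, 71, 93, 144, 168, 184]

Pooled cuts: [8, 28, 29, 32, 44, 45, 51, 66, 71, 72, 83, 88, 93, 94, 100, 108, 129, 144, 150, 157, 168, 169, 176, 184, 195, 205]

Fragments:
  [0,8): 8 bp
  [8,28): 20 bp
  [28,29): 1 bp
  [29,32): 3 bp
  [32,44): 12 bp
  [44,45): 1 bp
  [45,51): 6 bp
  [51,66): 15 bp
  [66,71): 5 bp
  [71,72): 1 bp
  [72,83): 11 bp
  [83,88): 5 bp
  [88,93): 5 bp
  [93,94): 1 bp
  [94,100): 6 bp
  [100,108): 8 bp
  [108,129): 21 bp
  [129,144): 15 bp
  [144,150): 6 bp
  [150,157): 7 bp
  [157,168): 11 bp
  [168,169): 1 bp
  [169,176): 7 bp
  [176,184): 8 bp
  [184,195): 11 bp
  [195,205): 10 bp
  [205,207): 2 bp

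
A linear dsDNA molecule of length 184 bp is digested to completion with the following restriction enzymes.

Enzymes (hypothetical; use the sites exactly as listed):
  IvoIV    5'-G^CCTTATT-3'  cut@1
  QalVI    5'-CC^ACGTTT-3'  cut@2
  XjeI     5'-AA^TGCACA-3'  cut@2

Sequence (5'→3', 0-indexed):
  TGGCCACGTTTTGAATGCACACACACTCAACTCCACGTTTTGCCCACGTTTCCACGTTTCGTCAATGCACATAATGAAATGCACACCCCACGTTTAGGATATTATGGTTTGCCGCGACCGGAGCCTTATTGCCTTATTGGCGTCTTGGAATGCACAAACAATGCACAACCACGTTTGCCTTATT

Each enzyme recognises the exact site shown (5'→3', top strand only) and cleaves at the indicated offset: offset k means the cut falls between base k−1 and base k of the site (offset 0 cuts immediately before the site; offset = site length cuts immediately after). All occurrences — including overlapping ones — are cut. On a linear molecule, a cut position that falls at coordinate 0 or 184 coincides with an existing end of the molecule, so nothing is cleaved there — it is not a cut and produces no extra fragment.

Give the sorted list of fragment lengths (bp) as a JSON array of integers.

[5,7,7,8,8,9,10,10,11,11,12,14,19,19,34]

Site scan:
  IvoIV GCCTTATT/1: at [122, 130, 176] ⇒ [123, 131, 177]
  QalVI CCACGTTT/2: at [3, 32, 43, 51, 87, 168] ⇒ [5, 34, 45, 53, 89, 170]
  XjeI AATGCACA/2: at [13, 63, 77, 148, 159] ⇒ [15, 65, 79, 150, 161]

Pooled cuts: [5, 15, 34, 45, 53, 65, 79, 89, 123, 131, 150, 161, 170, 177]

Fragments:
  [0,5): 5 bp
  [5,15): 10 bp
  [15,34): 19 bp
  [34,45): 11 bp
  [45,53): 8 bp
  [53,65): 12 bp
  [65,79): 14 bp
  [79,89): 10 bp
  [89,123): 34 bp
  [123,131): 8 bp
  [131,150): 19 bp
  [150,161): 11 bp
  [161,170): 9 bp
  [170,177): 7 bp
  [177,184): 7 bp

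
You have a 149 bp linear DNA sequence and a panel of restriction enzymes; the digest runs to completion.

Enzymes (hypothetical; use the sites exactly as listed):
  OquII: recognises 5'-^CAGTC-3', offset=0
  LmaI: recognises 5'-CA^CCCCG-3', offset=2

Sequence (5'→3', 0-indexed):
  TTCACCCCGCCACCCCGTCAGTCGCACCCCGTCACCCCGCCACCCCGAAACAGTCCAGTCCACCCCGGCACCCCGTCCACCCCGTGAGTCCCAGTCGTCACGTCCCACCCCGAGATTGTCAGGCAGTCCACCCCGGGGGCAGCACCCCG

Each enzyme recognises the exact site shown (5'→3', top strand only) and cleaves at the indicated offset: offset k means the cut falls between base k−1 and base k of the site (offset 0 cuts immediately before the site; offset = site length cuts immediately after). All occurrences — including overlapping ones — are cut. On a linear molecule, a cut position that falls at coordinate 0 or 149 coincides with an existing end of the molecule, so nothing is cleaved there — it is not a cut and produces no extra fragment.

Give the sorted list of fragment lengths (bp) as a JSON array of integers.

Scan for sites:
  OquII CAGTC/0: at [18, 50, 55, 91, 123] ⇒ [18, 50, 55, 91, 123]
  LmaI CACCCCG/2: at [2, 10, 24, 32, 40, 60, 68, 77, 105, 128, 142] ⇒ [4, 12, 26, 34, 42, 62, 70, 79, 107, 130, 144]

Pooled cuts: [4, 12, 18, 26, 34, 42, 50, 55, 62, 70, 79, 91, 107, 123, 130, 144]

Fragments:
  [0,4): 4 bp
  [4,12): 8 bp
  [12,18): 6 bp
  [18,26): 8 bp
  [26,34): 8 bp
  [34,42): 8 bp
  [42,50): 8 bp
  [50,55): 5 bp
  [55,62): 7 bp
  [62,70): 8 bp
  [70,79): 9 bp
  [79,91): 12 bp
  [91,107): 16 bp
  [107,123): 16 bp
  [123,130): 7 bp
  [130,144): 14 bp
  [144,149): 5 bp

[4,5,5,6,7,7,8,8,8,8,8,8,9,12,14,16,16]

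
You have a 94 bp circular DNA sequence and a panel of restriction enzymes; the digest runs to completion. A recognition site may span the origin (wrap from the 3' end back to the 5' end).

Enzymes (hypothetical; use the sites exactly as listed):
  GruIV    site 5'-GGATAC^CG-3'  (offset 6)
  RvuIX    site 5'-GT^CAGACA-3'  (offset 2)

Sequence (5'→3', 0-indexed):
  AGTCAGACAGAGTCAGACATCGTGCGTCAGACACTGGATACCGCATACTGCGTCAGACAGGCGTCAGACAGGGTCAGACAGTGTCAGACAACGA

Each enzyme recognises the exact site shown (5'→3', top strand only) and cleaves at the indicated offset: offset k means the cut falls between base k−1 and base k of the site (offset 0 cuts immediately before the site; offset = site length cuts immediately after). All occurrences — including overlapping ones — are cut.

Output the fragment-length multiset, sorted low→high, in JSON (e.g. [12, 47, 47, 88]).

Scan for sites:
  GruIV (GGATACCG, off=6): starts [35] → cuts [41]
  RvuIX (GTCAGACA, off=2): starts [1, 11, 25, 51, 62, 72, 82] → cuts [3, 13, 27, 53, 64, 74, 84]

Pooled cuts: [3, 13, 27, 41, 53, 64, 74, 84]

Fragments:
  3→13: 10 bp
  13→27: 14 bp
  27→41: 14 bp
  41→53: 12 bp
  53→64: 11 bp
  64→74: 10 bp
  74→84: 10 bp
  84→3 (wrap): 94-84+3 = 13 bp

[10,10,10,11,12,13,14,14]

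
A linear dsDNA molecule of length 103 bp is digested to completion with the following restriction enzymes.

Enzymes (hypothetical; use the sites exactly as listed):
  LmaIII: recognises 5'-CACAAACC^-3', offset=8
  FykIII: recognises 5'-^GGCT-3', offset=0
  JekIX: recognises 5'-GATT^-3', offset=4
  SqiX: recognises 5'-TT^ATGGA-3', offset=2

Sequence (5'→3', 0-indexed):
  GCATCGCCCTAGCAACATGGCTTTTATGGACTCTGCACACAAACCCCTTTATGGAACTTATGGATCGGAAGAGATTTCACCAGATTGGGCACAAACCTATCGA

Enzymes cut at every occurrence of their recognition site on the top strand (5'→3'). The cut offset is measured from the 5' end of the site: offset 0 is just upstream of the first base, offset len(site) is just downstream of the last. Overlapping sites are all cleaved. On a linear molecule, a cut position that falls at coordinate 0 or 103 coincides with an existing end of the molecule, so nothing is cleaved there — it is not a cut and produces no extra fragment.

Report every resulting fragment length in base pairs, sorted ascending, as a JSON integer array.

Scan for sites:
  LmaIII CACAAACC/8: at [37, 89] ⇒ [45, 97]
  FykIII GGCT/0: at [18] ⇒ [18]
  JekIX GATT/4: at [72, 82] ⇒ [76, 86]
  SqiX TTATGGA/2: at [23, 48, 57] ⇒ [25, 50, 59]

All cut coordinates (distinct, sorted): [18, 25, 45, 50, 59, 76, 86, 97]

Fragment lengths:
  [0,18): 18 bp
  [18,25): 7 bp
  [25,45): 20 bp
  [45,50): 5 bp
  [50,59): 9 bp
  [59,76): 17 bp
  [76,86): 10 bp
  [86,97): 11 bp
  [97,103): 6 bp

[5,6,7,9,10,11,17,18,20]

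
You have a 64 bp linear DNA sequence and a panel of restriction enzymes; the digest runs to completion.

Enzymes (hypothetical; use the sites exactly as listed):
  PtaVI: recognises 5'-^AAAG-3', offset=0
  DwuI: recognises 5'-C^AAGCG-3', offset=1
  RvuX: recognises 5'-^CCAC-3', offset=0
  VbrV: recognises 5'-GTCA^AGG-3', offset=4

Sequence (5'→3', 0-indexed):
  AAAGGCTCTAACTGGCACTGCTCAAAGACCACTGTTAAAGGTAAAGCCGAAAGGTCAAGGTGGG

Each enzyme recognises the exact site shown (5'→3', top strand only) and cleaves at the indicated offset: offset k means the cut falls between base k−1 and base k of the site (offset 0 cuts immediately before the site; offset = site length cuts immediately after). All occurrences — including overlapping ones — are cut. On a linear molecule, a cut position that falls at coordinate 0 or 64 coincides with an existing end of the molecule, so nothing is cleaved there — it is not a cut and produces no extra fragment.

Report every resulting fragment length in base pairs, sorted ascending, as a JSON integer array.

Per-enzyme occurrences:
  PtaVI (AAAG, off=0): starts [0, 23, 36, 42, 49] → cuts [23, 36, 42, 49] (position 0 is a terminus of the linear molecule — no cut)
  DwuI (CAAGCG, off=1): no sites
  RvuX (CCAC, off=0): starts [28] → cuts [28]
  VbrV (GTCAAGG, off=4): starts [53] → cuts [57]

Pooled cuts: [23, 28, 36, 42, 49, 57]

Fragments:
  [0,23): 23 bp
  [23,28): 5 bp
  [28,36): 8 bp
  [36,42): 6 bp
  [42,49): 7 bp
  [49,57): 8 bp
  [57,64): 7 bp

[5,6,7,7,8,8,23]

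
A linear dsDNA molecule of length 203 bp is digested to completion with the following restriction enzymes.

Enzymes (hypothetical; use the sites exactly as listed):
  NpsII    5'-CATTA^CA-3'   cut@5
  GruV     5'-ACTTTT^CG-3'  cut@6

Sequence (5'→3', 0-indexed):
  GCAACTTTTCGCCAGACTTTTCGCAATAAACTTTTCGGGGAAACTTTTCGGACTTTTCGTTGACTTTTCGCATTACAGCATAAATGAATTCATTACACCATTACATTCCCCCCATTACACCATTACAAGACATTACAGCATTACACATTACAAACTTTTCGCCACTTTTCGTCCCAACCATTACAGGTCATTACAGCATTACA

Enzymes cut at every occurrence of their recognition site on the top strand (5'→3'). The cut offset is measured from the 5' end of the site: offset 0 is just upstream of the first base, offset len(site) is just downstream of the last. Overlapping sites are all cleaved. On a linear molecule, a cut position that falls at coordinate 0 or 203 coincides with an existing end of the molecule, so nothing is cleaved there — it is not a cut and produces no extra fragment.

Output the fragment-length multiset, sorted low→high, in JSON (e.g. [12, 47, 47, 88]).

Scan for sites:
  NpsII (CATTACA, off=5): starts [70, 90, 98, 112, 120, 130, 138, 145, 178, 188, 196] → cuts [75, 95, 103, 117, 125, 135, 143, 150, 183, 193, 201]
  GruV (ACTTTTCG, off=6): starts [3, 15, 29, 42, 51, 62, 153, 163] → cuts [9, 21, 35, 48, 57, 68, 159, 169]

Pooled cuts: [9, 21, 35, 48, 57, 68, 75, 95, 103, 117, 125, 135, 143, 150, 159, 169, 183, 193, 201]

Fragment lengths:
  [0,9): 9 bp
  [9,21): 12 bp
  [21,35): 14 bp
  [35,48): 13 bp
  [48,57): 9 bp
  [57,68): 11 bp
  [68,75): 7 bp
  [75,95): 20 bp
  [95,103): 8 bp
  [103,117): 14 bp
  [117,125): 8 bp
  [125,135): 10 bp
  [135,143): 8 bp
  [143,150): 7 bp
  [150,159): 9 bp
  [159,169): 10 bp
  [169,183): 14 bp
  [183,193): 10 bp
  [193,201): 8 bp
  [201,203): 2 bp

[2,7,7,8,8,8,8,9,9,9,10,10,10,11,12,13,14,14,14,20]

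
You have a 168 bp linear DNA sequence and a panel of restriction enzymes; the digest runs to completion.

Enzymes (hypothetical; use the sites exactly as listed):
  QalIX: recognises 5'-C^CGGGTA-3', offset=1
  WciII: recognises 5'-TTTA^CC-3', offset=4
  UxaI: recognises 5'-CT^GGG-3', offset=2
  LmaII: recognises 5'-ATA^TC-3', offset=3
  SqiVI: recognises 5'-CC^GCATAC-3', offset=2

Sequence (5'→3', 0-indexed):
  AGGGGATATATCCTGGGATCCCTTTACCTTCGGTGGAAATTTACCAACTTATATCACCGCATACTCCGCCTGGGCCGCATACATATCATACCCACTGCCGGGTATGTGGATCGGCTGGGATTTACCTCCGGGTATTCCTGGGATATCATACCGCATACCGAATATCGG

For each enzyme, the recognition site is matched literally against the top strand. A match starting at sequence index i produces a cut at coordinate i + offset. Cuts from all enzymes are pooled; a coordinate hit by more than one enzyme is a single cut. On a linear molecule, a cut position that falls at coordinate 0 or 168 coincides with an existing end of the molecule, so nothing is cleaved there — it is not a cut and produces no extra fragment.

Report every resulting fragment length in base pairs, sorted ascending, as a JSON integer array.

[4,4,4,5,5,6,7,8,9,10,10,11,12,12,13,13,17,18]

Site scan:
  QalIX (CCGGGTA, off=1): starts [97, 127] → cuts [98, 128]
  WciII (TTTACC, off=4): starts [22, 39, 120] → cuts [26, 43, 124]
  UxaI (CTGGG, off=2): starts [12, 69, 114, 137] → cuts [14, 71, 116, 139]
  LmaII (ATATC, off=3): starts [7, 50, 82, 142, 161] → cuts [10, 53, 85, 145, 164]
  SqiVI (CCGCATAC, off=2): starts [56, 74, 150] → cuts [58, 76, 152]

Pooled cuts: [10, 14, 26, 43, 53, 58, 71, 76, 85, 98, 116, 124, 128, 139, 145, 152, 164]

Fragments:
  [0,10): 10 bp
  [10,14): 4 bp
  [14,26): 12 bp
  [26,43): 17 bp
  [43,53): 10 bp
  [53,58): 5 bp
  [58,71): 13 bp
  [71,76): 5 bp
  [76,85): 9 bp
  [85,98): 13 bp
  [98,116): 18 bp
  [116,124): 8 bp
  [124,128): 4 bp
  [128,139): 11 bp
  [139,145): 6 bp
  [145,152): 7 bp
  [152,164): 12 bp
  [164,168): 4 bp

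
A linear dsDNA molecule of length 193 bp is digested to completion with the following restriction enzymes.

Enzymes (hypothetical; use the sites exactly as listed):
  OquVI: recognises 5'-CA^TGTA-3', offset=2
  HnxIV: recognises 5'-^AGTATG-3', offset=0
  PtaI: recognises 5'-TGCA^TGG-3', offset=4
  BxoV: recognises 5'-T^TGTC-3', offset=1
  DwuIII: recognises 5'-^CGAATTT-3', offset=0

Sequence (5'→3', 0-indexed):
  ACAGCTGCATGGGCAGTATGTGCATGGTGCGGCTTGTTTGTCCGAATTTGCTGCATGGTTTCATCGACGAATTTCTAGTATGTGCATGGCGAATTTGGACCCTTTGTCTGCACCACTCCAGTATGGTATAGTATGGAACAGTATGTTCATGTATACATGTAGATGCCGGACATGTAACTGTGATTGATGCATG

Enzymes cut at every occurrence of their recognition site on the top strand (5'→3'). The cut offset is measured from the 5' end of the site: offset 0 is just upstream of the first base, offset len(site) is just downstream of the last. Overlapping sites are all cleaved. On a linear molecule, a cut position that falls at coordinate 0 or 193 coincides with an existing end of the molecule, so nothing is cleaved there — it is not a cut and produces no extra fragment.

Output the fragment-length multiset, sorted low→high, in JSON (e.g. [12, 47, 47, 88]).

Per-enzyme occurrences:
  OquVI (CATGTA, off=2): starts [147, 155, 170] → cuts [149, 157, 172]
  HnxIV (AGTATG, off=0): starts [14, 76, 119, 129, 139] → cuts [14, 76, 119, 129, 139]
  PtaI (TGCATGG, off=4): starts [5, 20, 51, 82] → cuts [9, 24, 55, 86]
  BxoV (TTGTC, off=1): starts [37, 103] → cuts [38, 104]
  DwuIII (CGAATTT, off=0): starts [42, 67, 89] → cuts [42, 67, 89]

Pooled cuts: [9, 14, 24, 38, 42, 55, 67, 76, 86, 89, 104, 119, 129, 139, 149, 157, 172]

Fragments:
  [0,9): 9 bp
  [9,14): 5 bp
  [14,24): 10 bp
  [24,38): 14 bp
  [38,42): 4 bp
  [42,55): 13 bp
  [55,67): 12 bp
  [67,76): 9 bp
  [76,86): 10 bp
  [86,89): 3 bp
  [89,104): 15 bp
  [104,119): 15 bp
  [119,129): 10 bp
  [129,139): 10 bp
  [139,149): 10 bp
  [149,157): 8 bp
  [157,172): 15 bp
  [172,193): 21 bp

[3,4,5,8,9,9,10,10,10,10,10,12,13,14,15,15,15,21]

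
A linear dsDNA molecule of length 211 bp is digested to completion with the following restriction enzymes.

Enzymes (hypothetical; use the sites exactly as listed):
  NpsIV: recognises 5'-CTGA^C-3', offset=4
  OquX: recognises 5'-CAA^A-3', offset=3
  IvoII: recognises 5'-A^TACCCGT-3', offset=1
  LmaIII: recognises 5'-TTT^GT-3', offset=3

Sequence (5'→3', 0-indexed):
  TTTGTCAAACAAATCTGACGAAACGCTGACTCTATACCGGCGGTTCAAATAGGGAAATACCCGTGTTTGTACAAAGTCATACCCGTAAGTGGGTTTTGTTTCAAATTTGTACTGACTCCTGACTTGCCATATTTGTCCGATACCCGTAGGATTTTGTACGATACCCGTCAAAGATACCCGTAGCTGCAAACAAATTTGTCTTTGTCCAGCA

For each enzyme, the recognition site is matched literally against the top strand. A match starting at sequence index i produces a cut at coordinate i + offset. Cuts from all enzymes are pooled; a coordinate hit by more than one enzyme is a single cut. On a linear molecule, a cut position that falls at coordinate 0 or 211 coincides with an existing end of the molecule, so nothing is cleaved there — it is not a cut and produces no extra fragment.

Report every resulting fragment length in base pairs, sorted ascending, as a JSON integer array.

[3,3,4,4,4,4,5,5,6,6,6,6,6,7,7,7,8,9,10,11,11,12,15,15,18,19]

Site scan:
  NpsIV (CTGAC, off=4): starts [14, 25, 111, 118] → cuts [18, 29, 115, 122]
  OquX (CAAA, off=3): starts [5, 9, 45, 71, 101, 168, 186, 190] → cuts [8, 12, 48, 74, 104, 171, 189, 193]
  IvoII (ATACCCGT, off=1): starts [56, 78, 139, 160, 173] → cuts [57, 79, 140, 161, 174]
  LmaIII (TTTGT, off=3): starts [0, 65, 94, 105, 131, 152, 194, 200] → cuts [3, 68, 97, 108, 134, 155, 197, 203]

All cut coordinates (distinct, sorted): [3, 8, 12, 18, 29, 48, 57, 68, 74, 79, 97, 104, 108, 115, 122, 134, 140, 155, 161, 171, 174, 189, 193, 197, 203]

Fragment lengths:
  [0,3): 3 bp
  [3,8): 5 bp
  [8,12): 4 bp
  [12,18): 6 bp
  [18,29): 11 bp
  [29,48): 19 bp
  [48,57): 9 bp
  [57,68): 11 bp
  [68,74): 6 bp
  [74,79): 5 bp
  [79,97): 18 bp
  [97,104): 7 bp
  [104,108): 4 bp
  [108,115): 7 bp
  [115,122): 7 bp
  [122,134): 12 bp
  [134,140): 6 bp
  [140,155): 15 bp
  [155,161): 6 bp
  [161,171): 10 bp
  [171,174): 3 bp
  [174,189): 15 bp
  [189,193): 4 bp
  [193,197): 4 bp
  [197,203): 6 bp
  [203,211): 8 bp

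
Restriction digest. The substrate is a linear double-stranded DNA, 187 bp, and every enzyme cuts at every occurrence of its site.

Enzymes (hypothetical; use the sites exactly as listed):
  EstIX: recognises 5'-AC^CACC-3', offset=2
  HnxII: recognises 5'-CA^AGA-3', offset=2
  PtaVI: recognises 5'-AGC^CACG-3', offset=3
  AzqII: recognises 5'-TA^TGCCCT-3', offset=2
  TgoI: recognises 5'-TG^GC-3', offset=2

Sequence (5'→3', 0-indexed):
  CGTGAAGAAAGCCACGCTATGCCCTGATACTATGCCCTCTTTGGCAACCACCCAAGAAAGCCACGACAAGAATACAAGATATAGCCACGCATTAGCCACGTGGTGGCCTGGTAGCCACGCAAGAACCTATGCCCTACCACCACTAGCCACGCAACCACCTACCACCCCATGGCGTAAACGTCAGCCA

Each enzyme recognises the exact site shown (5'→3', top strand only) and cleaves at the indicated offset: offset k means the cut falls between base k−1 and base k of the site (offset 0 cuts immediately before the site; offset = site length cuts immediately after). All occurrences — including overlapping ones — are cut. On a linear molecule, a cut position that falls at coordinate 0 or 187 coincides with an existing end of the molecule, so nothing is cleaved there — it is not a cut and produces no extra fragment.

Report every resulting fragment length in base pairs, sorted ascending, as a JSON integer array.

Per-enzyme occurrences:
  EstIX (ACCACC, off=2): starts [46, 135, 153, 160] → cuts [48, 137, 155, 162]
  HnxII (CAAGA, off=2): starts [52, 66, 74, 119] → cuts [54, 68, 76, 121]
  PtaVI (AGCCACG, off=3): starts [9, 58, 82, 93, 112, 144] → cuts [12, 61, 85, 96, 115, 147]
  AzqII (TATGCCCT, off=2): starts [17, 30, 127] → cuts [19, 32, 129]
  TgoI (TGGC, off=2): starts [41, 103, 169] → cuts [43, 105, 171]

Pooled cuts: [12, 19, 32, 43, 48, 54, 61, 68, 76, 85, 96, 105, 115, 121, 129, 137, 147, 155, 162, 171]

Fragment lengths:
  [0,12): 12 bp
  [12,19): 7 bp
  [19,32): 13 bp
  [32,43): 11 bp
  [43,48): 5 bp
  [48,54): 6 bp
  [54,61): 7 bp
  [61,68): 7 bp
  [68,76): 8 bp
  [76,85): 9 bp
  [85,96): 11 bp
  [96,105): 9 bp
  [105,115): 10 bp
  [115,121): 6 bp
  [121,129): 8 bp
  [129,137): 8 bp
  [137,147): 10 bp
  [147,155): 8 bp
  [155,162): 7 bp
  [162,171): 9 bp
  [171,187): 16 bp

[5,6,6,7,7,7,7,8,8,8,8,9,9,9,10,10,11,11,12,13,16]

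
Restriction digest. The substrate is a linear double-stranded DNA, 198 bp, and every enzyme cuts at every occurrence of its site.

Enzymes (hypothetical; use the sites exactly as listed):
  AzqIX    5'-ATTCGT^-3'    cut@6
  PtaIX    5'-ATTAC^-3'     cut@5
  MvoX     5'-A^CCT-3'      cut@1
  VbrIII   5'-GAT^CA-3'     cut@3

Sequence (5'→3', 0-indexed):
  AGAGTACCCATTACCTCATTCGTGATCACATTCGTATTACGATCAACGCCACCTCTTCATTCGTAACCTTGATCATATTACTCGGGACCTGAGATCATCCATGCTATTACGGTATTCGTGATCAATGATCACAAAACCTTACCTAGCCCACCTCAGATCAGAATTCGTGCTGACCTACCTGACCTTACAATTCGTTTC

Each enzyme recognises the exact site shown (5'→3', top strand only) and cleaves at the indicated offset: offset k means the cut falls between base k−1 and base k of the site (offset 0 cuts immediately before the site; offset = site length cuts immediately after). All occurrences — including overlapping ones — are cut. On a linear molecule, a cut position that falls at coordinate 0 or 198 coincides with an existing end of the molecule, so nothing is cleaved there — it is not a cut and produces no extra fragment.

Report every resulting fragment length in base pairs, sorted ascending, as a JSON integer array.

Site scan:
  AzqIX (ATTCGT, off=6): starts [17, 29, 58, 113, 162, 189] → cuts [23, 35, 64, 119, 168, 195]
  PtaIX (ATTAC, off=5): starts [9, 35, 76, 105] → cuts [14, 40, 81, 110]
  MvoX (ACCT, off=1): starts [12, 50, 65, 86, 135, 140, 149, 172, 176, 181] → cuts [13, 51, 66, 87, 136, 141, 150, 173, 177, 182]
  VbrIII (GATCA, off=3): starts [23, 40, 70, 92, 119, 126, 155] → cuts [26, 43, 73, 95, 122, 129, 158]

All cut coordinates (distinct, sorted): [13, 14, 23, 26, 35, 40, 43, 51, 64, 66, 73, 81, 87, 95, 110, 119, 122, 129, 136, 141, 150, 158, 168, 173, 177, 182, 195]

Fragment lengths:
  [0,13): 13 bp
  [13,14): 1 bp
  [14,23): 9 bp
  [23,26): 3 bp
  [26,35): 9 bp
  [35,40): 5 bp
  [40,43): 3 bp
  [43,51): 8 bp
  [51,64): 13 bp
  [64,66): 2 bp
  [66,73): 7 bp
  [73,81): 8 bp
  [81,87): 6 bp
  [87,95): 8 bp
  [95,110): 15 bp
  [110,119): 9 bp
  [119,122): 3 bp
  [122,129): 7 bp
  [129,136): 7 bp
  [136,141): 5 bp
  [141,150): 9 bp
  [150,158): 8 bp
  [158,168): 10 bp
  [168,173): 5 bp
  [173,177): 4 bp
  [177,182): 5 bp
  [182,195): 13 bp
  [195,198): 3 bp

[1,2,3,3,3,3,4,5,5,5,5,6,7,7,7,8,8,8,8,9,9,9,9,10,13,13,13,15]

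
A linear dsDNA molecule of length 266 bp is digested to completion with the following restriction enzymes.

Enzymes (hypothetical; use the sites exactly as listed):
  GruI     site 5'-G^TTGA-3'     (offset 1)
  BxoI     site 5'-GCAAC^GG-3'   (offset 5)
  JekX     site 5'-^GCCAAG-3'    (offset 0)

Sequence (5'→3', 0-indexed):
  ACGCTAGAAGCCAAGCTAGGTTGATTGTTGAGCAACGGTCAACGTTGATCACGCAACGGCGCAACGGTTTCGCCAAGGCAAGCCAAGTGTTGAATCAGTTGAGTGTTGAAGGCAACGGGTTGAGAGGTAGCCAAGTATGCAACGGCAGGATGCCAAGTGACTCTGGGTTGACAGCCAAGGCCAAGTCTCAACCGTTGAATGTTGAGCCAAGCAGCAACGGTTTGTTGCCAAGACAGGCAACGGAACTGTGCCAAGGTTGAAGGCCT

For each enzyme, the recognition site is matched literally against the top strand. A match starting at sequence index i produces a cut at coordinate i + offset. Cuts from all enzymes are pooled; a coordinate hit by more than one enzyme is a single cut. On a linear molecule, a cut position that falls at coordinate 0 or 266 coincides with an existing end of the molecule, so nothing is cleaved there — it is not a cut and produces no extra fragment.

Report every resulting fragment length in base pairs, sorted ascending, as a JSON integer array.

Scan for sites:
  GruI GTTGA/1: at [19, 26, 43, 88, 97, 104, 118, 166, 193, 200, 255] ⇒ [20, 27, 44, 89, 98, 105, 119, 167, 194, 201, 256]
  BxoI GCAACGG/5: at [31, 52, 60, 111, 138, 213, 236] ⇒ [36, 57, 65, 116, 143, 218, 241]
  JekX GCCAAG/0: at [9, 71, 81, 129, 151, 173, 179, 205, 226, 249] ⇒ [9, 71, 81, 129, 151, 173, 179, 205, 226, 249]

Pooled cuts: [9, 20, 27, 36, 44, 57, 65, 71, 81, 89, 98, 105, 116, 119, 129, 143, 151, 167, 173, 179, 194, 201, 205, 218, 226, 241, 249, 256]

Fragments:
  [0,9): 9 bp
  [9,20): 11 bp
  [20,27): 7 bp
  [27,36): 9 bp
  [36,44): 8 bp
  [44,57): 13 bp
  [57,65): 8 bp
  [65,71): 6 bp
  [71,81): 10 bp
  [81,89): 8 bp
  [89,98): 9 bp
  [98,105): 7 bp
  [105,116): 11 bp
  [116,119): 3 bp
  [119,129): 10 bp
  [129,143): 14 bp
  [143,151): 8 bp
  [151,167): 16 bp
  [167,173): 6 bp
  [173,179): 6 bp
  [179,194): 15 bp
  [194,201): 7 bp
  [201,205): 4 bp
  [205,218): 13 bp
  [218,226): 8 bp
  [226,241): 15 bp
  [241,249): 8 bp
  [249,256): 7 bp
  [256,266): 10 bp

[3,4,6,6,6,7,7,7,7,8,8,8,8,8,8,9,9,9,10,10,10,11,11,13,13,14,15,15,16]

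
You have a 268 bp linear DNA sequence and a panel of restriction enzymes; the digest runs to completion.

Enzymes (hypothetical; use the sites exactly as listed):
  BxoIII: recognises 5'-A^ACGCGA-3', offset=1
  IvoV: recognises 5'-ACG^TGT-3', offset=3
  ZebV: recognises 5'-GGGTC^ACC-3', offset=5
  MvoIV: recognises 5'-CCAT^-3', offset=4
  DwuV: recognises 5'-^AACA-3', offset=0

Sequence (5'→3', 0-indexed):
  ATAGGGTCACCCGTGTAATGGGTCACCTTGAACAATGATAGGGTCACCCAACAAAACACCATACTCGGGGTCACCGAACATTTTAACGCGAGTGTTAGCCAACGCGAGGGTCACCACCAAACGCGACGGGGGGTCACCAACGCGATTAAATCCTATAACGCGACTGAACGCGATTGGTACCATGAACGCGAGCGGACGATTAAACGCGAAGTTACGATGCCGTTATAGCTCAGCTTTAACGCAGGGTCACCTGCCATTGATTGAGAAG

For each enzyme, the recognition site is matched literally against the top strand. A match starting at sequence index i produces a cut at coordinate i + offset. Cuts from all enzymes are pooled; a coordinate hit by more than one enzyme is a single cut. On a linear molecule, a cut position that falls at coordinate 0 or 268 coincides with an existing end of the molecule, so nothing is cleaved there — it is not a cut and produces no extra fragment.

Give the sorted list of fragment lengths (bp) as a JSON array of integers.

[2,4,4,4,5,6,8,8,8,9,9,10,10,11,11,15,15,16,16,16,18,18,45]

Scan for sites:
  BxoIII (AACGCGA, off=1): starts [84, 100, 119, 138, 156, 166, 184, 202] → cuts [85, 101, 120, 139, 157, 167, 185, 203]
  IvoV (ACGTGT, off=3): no sites
  ZebV (GGGTCACC, off=5): starts [3, 19, 40, 67, 107, 130, 243] → cuts [8, 24, 45, 72, 112, 135, 248]
  MvoIV (CCAT, off=4): starts [58, 179, 253] → cuts [62, 183, 257]
  DwuV (AACA, off=0): starts [30, 49, 54, 76] → cuts [30, 49, 54, 76]

Pooled cuts: [8, 24, 30, 45, 49, 54, 62, 72, 76, 85, 101, 112, 120, 135, 139, 157, 167, 183, 185, 203, 248, 257]

Fragments:
  [0,8): 8 bp
  [8,24): 16 bp
  [24,30): 6 bp
  [30,45): 15 bp
  [45,49): 4 bp
  [49,54): 5 bp
  [54,62): 8 bp
  [62,72): 10 bp
  [72,76): 4 bp
  [76,85): 9 bp
  [85,101): 16 bp
  [101,112): 11 bp
  [112,120): 8 bp
  [120,135): 15 bp
  [135,139): 4 bp
  [139,157): 18 bp
  [157,167): 10 bp
  [167,183): 16 bp
  [183,185): 2 bp
  [185,203): 18 bp
  [203,248): 45 bp
  [248,257): 9 bp
  [257,268): 11 bp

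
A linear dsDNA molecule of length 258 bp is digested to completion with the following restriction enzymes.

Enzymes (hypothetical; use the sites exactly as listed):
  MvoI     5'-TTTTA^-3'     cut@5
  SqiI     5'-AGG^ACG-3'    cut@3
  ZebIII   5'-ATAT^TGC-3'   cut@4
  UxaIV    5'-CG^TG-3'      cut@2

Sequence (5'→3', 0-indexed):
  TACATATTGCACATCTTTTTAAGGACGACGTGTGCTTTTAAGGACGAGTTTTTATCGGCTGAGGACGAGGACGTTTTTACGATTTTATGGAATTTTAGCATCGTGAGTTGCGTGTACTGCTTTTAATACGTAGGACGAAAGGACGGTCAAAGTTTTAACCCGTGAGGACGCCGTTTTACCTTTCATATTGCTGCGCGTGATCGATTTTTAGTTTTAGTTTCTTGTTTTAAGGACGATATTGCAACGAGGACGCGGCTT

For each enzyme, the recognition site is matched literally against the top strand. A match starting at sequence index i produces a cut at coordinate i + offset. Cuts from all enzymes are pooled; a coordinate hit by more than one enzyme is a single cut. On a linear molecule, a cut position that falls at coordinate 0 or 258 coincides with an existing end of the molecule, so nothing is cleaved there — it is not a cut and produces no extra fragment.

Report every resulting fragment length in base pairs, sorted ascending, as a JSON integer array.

[3,3,3,5,5,6,6,6,6,7,7,8,8,9,9,9,9,9,10,10,10,10,10,11,11,13,13,13,14,15]

Scan for sites:
  MvoI (TTTTA, off=5): starts [16, 35, 49, 74, 82, 92, 120, 152, 173, 205, 211, 224] → cuts [21, 40, 54, 79, 87, 97, 125, 157, 178, 210, 216, 229]
  SqiI (AGGACG, off=3): starts [21, 40, 61, 67, 131, 139, 164, 229, 246] → cuts [24, 43, 64, 70, 134, 142, 167, 232, 249]
  ZebIII (ATATTGC, off=4): starts [3, 184, 235] → cuts [7, 188, 239]
  UxaIV (CGTG, off=2): starts [28, 101, 110, 160, 195] → cuts [30, 103, 112, 162, 197]

Pooled cuts: [7, 21, 24, 30, 40, 43, 54, 64, 70, 79, 87, 97, 103, 112, 125, 134, 142, 157, 162, 167, 178, 188, 197, 210, 216, 229, 232, 239, 249]

Fragment lengths:
  [0,7): 7 bp
  [7,21): 14 bp
  [21,24): 3 bp
  [24,30): 6 bp
  [30,40): 10 bp
  [40,43): 3 bp
  [43,54): 11 bp
  [54,64): 10 bp
  [64,70): 6 bp
  [70,79): 9 bp
  [79,87): 8 bp
  [87,97): 10 bp
  [97,103): 6 bp
  [103,112): 9 bp
  [112,125): 13 bp
  [125,134): 9 bp
  [134,142): 8 bp
  [142,157): 15 bp
  [157,162): 5 bp
  [162,167): 5 bp
  [167,178): 11 bp
  [178,188): 10 bp
  [188,197): 9 bp
  [197,210): 13 bp
  [210,216): 6 bp
  [216,229): 13 bp
  [229,232): 3 bp
  [232,239): 7 bp
  [239,249): 10 bp
  [249,258): 9 bp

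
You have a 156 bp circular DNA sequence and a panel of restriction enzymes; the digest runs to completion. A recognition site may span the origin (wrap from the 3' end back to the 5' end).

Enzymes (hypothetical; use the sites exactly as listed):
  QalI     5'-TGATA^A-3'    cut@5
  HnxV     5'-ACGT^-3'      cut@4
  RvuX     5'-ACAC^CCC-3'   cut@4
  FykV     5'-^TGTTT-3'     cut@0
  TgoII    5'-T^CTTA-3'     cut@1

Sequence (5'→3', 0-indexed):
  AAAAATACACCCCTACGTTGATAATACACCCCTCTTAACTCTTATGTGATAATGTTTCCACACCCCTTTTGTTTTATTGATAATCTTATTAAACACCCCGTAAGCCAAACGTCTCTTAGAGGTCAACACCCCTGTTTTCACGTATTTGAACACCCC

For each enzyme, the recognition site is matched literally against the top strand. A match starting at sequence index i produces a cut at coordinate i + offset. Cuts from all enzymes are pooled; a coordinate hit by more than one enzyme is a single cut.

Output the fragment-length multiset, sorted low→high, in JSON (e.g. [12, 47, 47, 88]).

Per-enzyme occurrences:
  QalI (TGATAA, off=5): starts [18, 46, 77] → cuts [23, 51, 82]
  HnxV (ACGT, off=4): starts [14, 108, 139] → cuts [18, 112, 143]
  RvuX (ACACCCC, off=4): starts [6, 25, 59, 92, 125, 149] → cuts [10, 29, 63, 96, 129, 153]
  FykV (TGTTT, off=0): starts [52, 69, 132] → cuts [52, 69, 132]
  TgoII (TCTTA, off=1): starts [32, 39, 83, 113] → cuts [33, 40, 84, 114]

All cut coordinates (distinct, sorted): [10, 18, 23, 29, 33, 40, 51, 52, 63, 69, 82, 84, 96, 112, 114, 129, 132, 143, 153]

Fragments:
  10→18: 8 bp
  18→23: 5 bp
  23→29: 6 bp
  29→33: 4 bp
  33→40: 7 bp
  40→51: 11 bp
  51→52: 1 bp
  52→63: 11 bp
  63→69: 6 bp
  69→82: 13 bp
  82→84: 2 bp
  84→96: 12 bp
  96→112: 16 bp
  112→114: 2 bp
  114→129: 15 bp
  129→132: 3 bp
  132→143: 11 bp
  143→153: 10 bp
  153→10 (wrap): 156-153+10 = 13 bp

[1,2,2,3,4,5,6,6,7,8,10,11,11,11,12,13,13,15,16]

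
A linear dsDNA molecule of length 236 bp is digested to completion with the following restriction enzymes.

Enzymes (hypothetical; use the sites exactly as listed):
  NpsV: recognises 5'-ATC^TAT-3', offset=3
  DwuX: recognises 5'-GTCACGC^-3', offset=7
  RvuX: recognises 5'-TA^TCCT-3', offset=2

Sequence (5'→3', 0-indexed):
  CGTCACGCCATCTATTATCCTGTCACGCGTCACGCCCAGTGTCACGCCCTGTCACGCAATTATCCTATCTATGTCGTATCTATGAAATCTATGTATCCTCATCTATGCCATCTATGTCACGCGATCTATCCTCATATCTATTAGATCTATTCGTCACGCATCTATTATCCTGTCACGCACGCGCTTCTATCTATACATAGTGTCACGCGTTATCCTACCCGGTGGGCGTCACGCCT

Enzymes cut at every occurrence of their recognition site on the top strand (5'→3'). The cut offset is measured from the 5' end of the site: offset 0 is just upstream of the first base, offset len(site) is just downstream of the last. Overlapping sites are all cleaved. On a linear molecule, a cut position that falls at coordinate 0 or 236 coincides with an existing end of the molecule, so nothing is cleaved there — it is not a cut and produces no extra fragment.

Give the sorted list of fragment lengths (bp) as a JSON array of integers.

Site scan:
  NpsV (ATCTAT, off=3): starts [9, 66, 77, 86, 100, 109, 123, 135, 144, 159, 188] → cuts [12, 69, 80, 89, 103, 112, 126, 138, 147, 162, 191]
  DwuX (GTCACGC, off=7): starts [1, 21, 28, 40, 50, 115, 152, 171, 201, 227] → cuts [8, 28, 35, 47, 57, 122, 159, 178, 208, 234]
  RvuX (TATCCT, off=2): starts [15, 60, 93, 126, 165, 210] → cuts [17, 62, 95, 128, 167, 212]

Pooled cuts: [8, 12, 17, 28, 35, 47, 57, 62, 69, 80, 89, 95, 103, 112, 122, 126, 128, 138, 147, 159, 162, 167, 178, 191, 208, 212, 234]

Fragments:
  [0,8): 8 bp
  [8,12): 4 bp
  [12,17): 5 bp
  [17,28): 11 bp
  [28,35): 7 bp
  [35,47): 12 bp
  [47,57): 10 bp
  [57,62): 5 bp
  [62,69): 7 bp
  [69,80): 11 bp
  [80,89): 9 bp
  [89,95): 6 bp
  [95,103): 8 bp
  [103,112): 9 bp
  [112,122): 10 bp
  [122,126): 4 bp
  [126,128): 2 bp
  [128,138): 10 bp
  [138,147): 9 bp
  [147,159): 12 bp
  [159,162): 3 bp
  [162,167): 5 bp
  [167,178): 11 bp
  [178,191): 13 bp
  [191,208): 17 bp
  [208,212): 4 bp
  [212,234): 22 bp
  [234,236): 2 bp

[2,2,3,4,4,4,5,5,5,6,7,7,8,8,9,9,9,10,10,10,11,11,11,12,12,13,17,22]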